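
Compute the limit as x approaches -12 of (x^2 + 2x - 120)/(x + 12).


Direct substitution gives 0/0, so we factor the numerator.
Factor: (x^2 + 2x - 120) = (x + 12)(x - 10)
Cancel the common factor (x + 12):
(x^2 + 2x - 120)/(x + 12) = (x - 10)
Now substitute x = -12:
= (-12) - (10) = -22

-22


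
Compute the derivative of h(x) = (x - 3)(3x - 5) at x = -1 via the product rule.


Let u(x) = x - 3 and v(x) = 3x - 5
u'(x) = 1
v'(x) = 3
Product rule: h'(x) = u'(x)*v(x) + u(x)*v'(x)
= 1 * (3x - 5) + (x - 3) * 3
At x = -1:
u(-1) = 1 * (-1) - 3 = -4
v(-1) = 3 * (-1) - 5 = -8
h'(-1) = 1 * (-8) + (-4) * 3
= -8 - 12
= -20

-20


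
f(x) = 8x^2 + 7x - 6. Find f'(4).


Differentiate term by term using power and sum rules:
f(x) = 8x^2 + 7x - 6
f'(x) = 16x + 7
Substitute x = 4:
f'(4) = 16 * 4 + 7
= 64 + 7
= 71

71


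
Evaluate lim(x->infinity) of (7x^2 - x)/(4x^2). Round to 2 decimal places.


For limits at infinity with equal-degree polynomials,
we compare leading coefficients.
Numerator leading term: 7x^2
Denominator leading term: 4x^2
Divide both by x^2:
lim = (7 - 1/x) / (4)
As x -> infinity, the 1/x and 1/x^2 terms vanish:
= 7/4 = 1.75

1.75


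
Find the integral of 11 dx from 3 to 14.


The integral of a constant k over [a, b] equals k * (b - a).
integral from 3 to 14 of 11 dx
= 11 * (14 - 3)
= 11 * 11
= 121

121


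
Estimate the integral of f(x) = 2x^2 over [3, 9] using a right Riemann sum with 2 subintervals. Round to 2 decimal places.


Right Riemann sum uses right endpoints of each subinterval.
Interval: [3, 9], n = 2
dx = (9 - 3) / 2 = 3
Right endpoints: [6, 9]
f values: [72, 162]
Sum = dx * (sum of f values)
= 3 * 234
= 702 = 702.00

702.00


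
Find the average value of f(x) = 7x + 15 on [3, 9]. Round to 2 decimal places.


Average value = 1/(b-a) * integral from a to b of f(x) dx
First compute the integral of 7x + 15:
F(x) = (7/2)x^2 + 15x
F(9) = 7/2 * 81 + 15 * 9 = 837/2
F(3) = 7/2 * 9 + 15 * 3 = 153/2
Integral = 837/2 - 153/2 = 342
Average = 342 / (9 - 3) = 342 / 6
= 57 = 57.00

57.00


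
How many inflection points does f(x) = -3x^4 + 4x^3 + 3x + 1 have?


Inflection points occur where f''(x) = 0 and concavity changes.
f(x) = -3x^4 + 4x^3 + 3x + 1
f'(x) = -12x^3 + 12x^2 + 3
f''(x) = -36x^2 + 24x
This is a quadratic in x. Use the discriminant to count real roots.
Discriminant = (24)^2 - 4 * (-36) * 0
= 576 - 0
= 576
Since discriminant > 0, f''(x) = 0 has 2 distinct real solutions.
A quadratic with two distinct real roots changes sign at each root, so concavity changes at both.
Number of inflection points: 2

2


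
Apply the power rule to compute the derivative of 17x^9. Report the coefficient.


We apply the power rule: d/dx [ax^n] = a*n * x^(n-1)
d/dx [17x^9]
= 17 * 9 * x^(9-1)
= 153x^8
The coefficient is 153

153


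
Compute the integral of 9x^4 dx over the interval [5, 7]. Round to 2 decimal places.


Find the antiderivative of 9x^4:
F(x) = 9/5 * x^5
Apply the Fundamental Theorem of Calculus:
F(7) - F(5)
= 9/5 * 7^5 - 9/5 * 5^5
= 9/5 * (16807 - 3125)
= 9/5 * 13682
= 123138/5 = 24627.60

24627.60


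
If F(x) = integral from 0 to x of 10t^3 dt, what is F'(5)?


By the Fundamental Theorem of Calculus (Part 1):
If F(x) = integral from 0 to x of f(t) dt, then F'(x) = f(x)
Here f(t) = 10t^3
So F'(x) = 10x^3
Evaluate at x = 5:
F'(5) = 10 * 5^3
= 10 * 125
= 1250

1250


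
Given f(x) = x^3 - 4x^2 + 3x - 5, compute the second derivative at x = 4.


First derivative:
f'(x) = 3x^2 - 8x + 3
Second derivative:
f''(x) = 6x - 8
Substitute x = 4:
f''(4) = 6 * 4 - 8
= 24 - 8
= 16

16


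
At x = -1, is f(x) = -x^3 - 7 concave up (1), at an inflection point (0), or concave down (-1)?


Concavity is determined by the sign of f''(x).
f(x) = -x^3 - 7
f'(x) = -3x^2
f''(x) = -6x
f''(-1) = -6 * (-1) + 0
= 6 + 0
= 6
Since f''(-1) > 0, the function is concave up (1)

1


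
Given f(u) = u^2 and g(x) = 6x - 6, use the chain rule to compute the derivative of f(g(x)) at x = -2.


Using the chain rule: (f(g(x)))' = f'(g(x)) * g'(x)
First, find g(-2):
g(-2) = 6 * (-2) - 6 = -18
Next, f'(u) = 2u
And g'(x) = 6
So f'(g(-2)) * g'(-2)
= 2 * (-18) * 6
= -216

-216


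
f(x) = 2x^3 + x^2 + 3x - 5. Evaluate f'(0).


Differentiate f(x) = 2x^3 + x^2 + 3x - 5 term by term:
f'(x) = 6x^2 + 2x + 3
Substitute x = 0:
f'(0) = 6 * 0^2 + 2 * 0 + 3
= 0 + 0 + 3
= 3

3


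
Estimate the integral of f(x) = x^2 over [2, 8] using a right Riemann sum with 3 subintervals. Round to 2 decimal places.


Right Riemann sum uses right endpoints of each subinterval.
Interval: [2, 8], n = 3
dx = (8 - 2) / 3 = 2
Right endpoints: [4, 6, 8]
f values: [16, 36, 64]
Sum = dx * (sum of f values)
= 2 * 116
= 232 = 232.00

232.00


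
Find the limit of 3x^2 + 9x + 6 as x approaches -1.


Since polynomials are continuous, we use direct substitution.
lim(x->-1) of 3x^2 + 9x + 6
= 3 * (-1)^2 + 9 * (-1) + 6
= 3 - 9 + 6
= 0

0


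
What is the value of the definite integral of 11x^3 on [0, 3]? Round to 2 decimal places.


Find the antiderivative of 11x^3:
F(x) = 11/4 * x^4
Apply the Fundamental Theorem of Calculus:
F(3) - F(0)
= 11/4 * 3^4 - 11/4 * 0^4
= 11/4 * (81 - 0)
= 11/4 * 81
= 891/4 = 222.75

222.75


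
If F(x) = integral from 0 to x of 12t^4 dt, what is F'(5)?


By the Fundamental Theorem of Calculus (Part 1):
If F(x) = integral from 0 to x of f(t) dt, then F'(x) = f(x)
Here f(t) = 12t^4
So F'(x) = 12x^4
Evaluate at x = 5:
F'(5) = 12 * 5^4
= 12 * 625
= 7500

7500


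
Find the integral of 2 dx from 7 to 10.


The integral of a constant k over [a, b] equals k * (b - a).
integral from 7 to 10 of 2 dx
= 2 * (10 - 7)
= 2 * 3
= 6

6


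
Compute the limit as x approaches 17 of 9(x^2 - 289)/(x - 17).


Direct substitution gives 0/0, so we factor the numerator.
Factor: 9(x^2 - 289) = 9 * (x - 17)(x + 17)
Cancel the common factor (x - 17):
9(x^2 - 289)/(x - 17) = 9 * (x + 17)
Now substitute x = 17:
= 9 * (17 + 17) = 306

306


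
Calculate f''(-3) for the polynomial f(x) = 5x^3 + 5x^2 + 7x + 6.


First derivative:
f'(x) = 15x^2 + 10x + 7
Second derivative:
f''(x) = 30x + 10
Substitute x = -3:
f''(-3) = 30 * (-3) + 10
= -90 + 10
= -80

-80


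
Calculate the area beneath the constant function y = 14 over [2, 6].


The area under a constant function y = 14 is a rectangle.
Width = 6 - 2 = 4
Height = 14
Area = width * height
= 4 * 14
= 56

56


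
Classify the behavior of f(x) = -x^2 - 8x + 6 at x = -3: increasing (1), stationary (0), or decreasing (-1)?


Compute f'(x) to determine behavior:
f'(x) = -2x - 8
f'(-3) = -2 * (-3) - 8
= 6 - 8
= -2
Since f'(-3) < 0, the function is decreasing (-1)

-1


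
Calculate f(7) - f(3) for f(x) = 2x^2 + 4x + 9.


Net change = f(b) - f(a)
f(x) = 2x^2 + 4x + 9
Compute f(7):
f(7) = 2 * 7^2 + 4 * 7 + 9
= 98 + 28 + 9
= 135
Compute f(3):
f(3) = 2 * 3^2 + 4 * 3 + 9
= 18 + 12 + 9
= 39
Net change = 135 - 39 = 96

96


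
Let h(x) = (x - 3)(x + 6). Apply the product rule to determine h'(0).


Let u(x) = x - 3 and v(x) = x + 6
u'(x) = 1
v'(x) = 1
Product rule: h'(x) = u'(x)*v(x) + u(x)*v'(x)
= 1 * (x + 6) + (x - 3) * 1
At x = 0:
u(0) = 1 * 0 - 3 = -3
v(0) = 1 * 0 + 6 = 6
h'(0) = 1 * 6 + (-3) * 1
= 6 - 3
= 3

3


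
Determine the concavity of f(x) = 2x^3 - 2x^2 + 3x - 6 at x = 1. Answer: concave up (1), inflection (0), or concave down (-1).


Concavity is determined by the sign of f''(x).
f(x) = 2x^3 - 2x^2 + 3x - 6
f'(x) = 6x^2 - 4x + 3
f''(x) = 12x - 4
f''(1) = 12 * 1 - 4
= 12 - 4
= 8
Since f''(1) > 0, the function is concave up (1)

1


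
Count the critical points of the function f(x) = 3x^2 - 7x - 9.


Find where f'(x) = 0:
f'(x) = 6x - 7
Set f'(x) = 0:
6x - 7 = 0
x = 7 / 6 = 7/6
This is a linear equation in x, so there is exactly one solution.
Number of critical points: 1

1


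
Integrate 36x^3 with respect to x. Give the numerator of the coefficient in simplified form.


Apply the power rule for integration:
integral of ax^n dx = a/(n+1) * x^(n+1) + C
integral of 36x^3 dx
= 36/4 * x^4 + C
= 9 * x^4 + C
The coefficient in lowest terms is 9 = 9/1, so its numerator is 9

9


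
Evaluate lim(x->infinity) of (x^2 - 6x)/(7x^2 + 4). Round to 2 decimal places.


For limits at infinity with equal-degree polynomials,
we compare leading coefficients.
Numerator leading term: x^2
Denominator leading term: 7x^2
Divide both by x^2:
lim = (1 - 6/x) / (7 + 4/x^2)
As x -> infinity, the 1/x and 1/x^2 terms vanish:
= 1/7 ≈ 0.14

0.14


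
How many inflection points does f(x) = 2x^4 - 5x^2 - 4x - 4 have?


Inflection points occur where f''(x) = 0 and concavity changes.
f(x) = 2x^4 - 5x^2 - 4x - 4
f'(x) = 8x^3 - 10x - 4
f''(x) = 24x^2 - 10
This is a quadratic in x. Use the discriminant to count real roots.
Discriminant = (0)^2 - 4 * 24 * (-10)
= 0 - (-960)
= 960
Since discriminant > 0, f''(x) = 0 has 2 distinct real solutions.
A quadratic with two distinct real roots changes sign at each root, so concavity changes at both.
Number of inflection points: 2

2


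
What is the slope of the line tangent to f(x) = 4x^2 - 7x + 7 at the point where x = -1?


The slope of the tangent line equals f'(x) at the point.
f(x) = 4x^2 - 7x + 7
f'(x) = 8x - 7
At x = -1:
f'(-1) = 8 * (-1) - 7
= -8 - 7
= -15

-15


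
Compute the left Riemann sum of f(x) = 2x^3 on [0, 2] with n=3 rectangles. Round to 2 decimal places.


Left Riemann sum uses left endpoints of each subinterval.
Interval: [0, 2], n = 3
dx = (2 - 0) / 3 = 2/3
Left endpoints: [0, 2/3, 4/3]
f values: [0, 16/27, 128/27]
Sum = dx * (sum of f values)
= 2/3 * 16/3
= 32/9 ≈ 3.56

3.56


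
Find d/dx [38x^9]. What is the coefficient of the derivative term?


We apply the power rule: d/dx [ax^n] = a*n * x^(n-1)
d/dx [38x^9]
= 38 * 9 * x^(9-1)
= 342x^8
The coefficient is 342

342


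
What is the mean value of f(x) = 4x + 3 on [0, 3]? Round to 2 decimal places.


Average value = 1/(b-a) * integral from a to b of f(x) dx
First compute the integral of 4x + 3:
F(x) = 2x^2 + 3x
F(3) = 2 * 9 + 3 * 3 = 27
F(0) = 2 * 0 + 3 * 0 = 0
Integral = 27 - 0 = 27
Average = 27 / (3 - 0) = 27 / 3
= 9 = 9.00

9.00


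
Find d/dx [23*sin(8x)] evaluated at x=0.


Apply the chain rule to differentiate 23*sin(8x):
d/dx [23*sin(8x)]
= 23 * cos(8x) * d/dx(8x)
= 23 * 8 * cos(8x)
= 184 * cos(8x)
Evaluate at x = 0:
= 184 * cos(0)
= 184 * 1
= 184

184


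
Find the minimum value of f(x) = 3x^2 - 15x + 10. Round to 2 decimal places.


For a quadratic f(x) = ax^2 + bx + c with a > 0, the minimum is at the vertex.
Vertex x-coordinate: x = -b/(2a)
x = -(-15) / (2 * 3)
x = 15/6 = 5/2
Substitute back to find the minimum value:
f(5/2) = 3 * (5/2)^2 - 15 * (5/2) + 10
= 75/4 - 75/2 + 10
= -35/4 = -8.75

-8.75


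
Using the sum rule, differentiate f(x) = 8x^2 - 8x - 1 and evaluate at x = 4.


Differentiate term by term using power and sum rules:
f(x) = 8x^2 - 8x - 1
f'(x) = 16x - 8
Substitute x = 4:
f'(4) = 16 * 4 - 8
= 64 - 8
= 56

56


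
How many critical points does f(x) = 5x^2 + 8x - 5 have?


Find where f'(x) = 0:
f'(x) = 10x + 8
Set f'(x) = 0:
10x + 8 = 0
x = -8 / 10 = -4/5
This is a linear equation in x, so there is exactly one solution.
Number of critical points: 1

1


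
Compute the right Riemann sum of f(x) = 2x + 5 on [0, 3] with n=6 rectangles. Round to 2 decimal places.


Right Riemann sum uses right endpoints of each subinterval.
Interval: [0, 3], n = 6
dx = (3 - 0) / 6 = 1/2
Right endpoints: [1/2, 1, 3/2, 2, 5/2, 3]
f values: [6, 7, 8, 9, 10, 11]
Sum = dx * (sum of f values)
= 1/2 * 51
= 51/2 = 25.50

25.50


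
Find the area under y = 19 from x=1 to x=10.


The area under a constant function y = 19 is a rectangle.
Width = 10 - 1 = 9
Height = 19
Area = width * height
= 9 * 19
= 171

171


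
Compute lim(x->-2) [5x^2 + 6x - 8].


Since polynomials are continuous, we use direct substitution.
lim(x->-2) of 5x^2 + 6x - 8
= 5 * (-2)^2 + 6 * (-2) - 8
= 20 - 12 - 8
= 0

0


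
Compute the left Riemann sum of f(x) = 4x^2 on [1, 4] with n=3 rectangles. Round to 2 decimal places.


Left Riemann sum uses left endpoints of each subinterval.
Interval: [1, 4], n = 3
dx = (4 - 1) / 3 = 1
Left endpoints: [1, 2, 3]
f values: [4, 16, 36]
Sum = dx * (sum of f values)
= 1 * 56
= 56 = 56.00

56.00


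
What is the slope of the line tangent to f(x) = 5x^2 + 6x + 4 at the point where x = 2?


The slope of the tangent line equals f'(x) at the point.
f(x) = 5x^2 + 6x + 4
f'(x) = 10x + 6
At x = 2:
f'(2) = 10 * 2 + 6
= 20 + 6
= 26

26


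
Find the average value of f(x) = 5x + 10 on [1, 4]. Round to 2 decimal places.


Average value = 1/(b-a) * integral from a to b of f(x) dx
First compute the integral of 5x + 10:
F(x) = (5/2)x^2 + 10x
F(4) = 5/2 * 16 + 10 * 4 = 80
F(1) = 5/2 * 1 + 10 * 1 = 25/2
Integral = 80 - 25/2 = 135/2
Average = (135/2) / (4 - 1) = (135/2) / 3
= 45/2 = 22.50

22.50


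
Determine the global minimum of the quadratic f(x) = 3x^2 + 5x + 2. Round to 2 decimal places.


For a quadratic f(x) = ax^2 + bx + c with a > 0, the minimum is at the vertex.
Vertex x-coordinate: x = -b/(2a)
x = -(5) / (2 * 3)
x = -5/6
Substitute back to find the minimum value:
f(-5/6) = 3 * (-5/6)^2 + 5 * (-5/6) + 2
= 25/12 - 25/6 + 2
= -1/12 ≈ -0.08

-0.08


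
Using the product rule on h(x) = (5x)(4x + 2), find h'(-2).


Let u(x) = 5x and v(x) = 4x + 2
u'(x) = 5
v'(x) = 4
Product rule: h'(x) = u'(x)*v(x) + u(x)*v'(x)
= 5 * (4x + 2) + (5x) * 4
At x = -2:
u(-2) = 5 * (-2) + 0 = -10
v(-2) = 4 * (-2) + 2 = -6
h'(-2) = 5 * (-6) + (-10) * 4
= -30 - 40
= -70

-70


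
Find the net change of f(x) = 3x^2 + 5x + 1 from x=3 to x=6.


Net change = f(b) - f(a)
f(x) = 3x^2 + 5x + 1
Compute f(6):
f(6) = 3 * 6^2 + 5 * 6 + 1
= 108 + 30 + 1
= 139
Compute f(3):
f(3) = 3 * 3^2 + 5 * 3 + 1
= 27 + 15 + 1
= 43
Net change = 139 - 43 = 96

96


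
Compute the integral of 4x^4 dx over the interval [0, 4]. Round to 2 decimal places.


Find the antiderivative of 4x^4:
F(x) = 4/5 * x^5
Apply the Fundamental Theorem of Calculus:
F(4) - F(0)
= 4/5 * 4^5 - 4/5 * 0^5
= 4/5 * (1024 - 0)
= 4/5 * 1024
= 4096/5 = 819.20

819.20


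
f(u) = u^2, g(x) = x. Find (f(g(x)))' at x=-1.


Using the chain rule: (f(g(x)))' = f'(g(x)) * g'(x)
First, find g(-1):
g(-1) = 1 * (-1) + 0 = -1
Next, f'(u) = 2u
And g'(x) = 1
So f'(g(-1)) * g'(-1)
= 2 * (-1) * 1
= -2

-2


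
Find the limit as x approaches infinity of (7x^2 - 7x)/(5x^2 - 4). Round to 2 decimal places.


For limits at infinity with equal-degree polynomials,
we compare leading coefficients.
Numerator leading term: 7x^2
Denominator leading term: 5x^2
Divide both by x^2:
lim = (7 - 7/x) / (5 - 4/x^2)
As x -> infinity, the 1/x and 1/x^2 terms vanish:
= 7/5 = 1.40

1.40


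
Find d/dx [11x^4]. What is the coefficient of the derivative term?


We apply the power rule: d/dx [ax^n] = a*n * x^(n-1)
d/dx [11x^4]
= 11 * 4 * x^(4-1)
= 44x^3
The coefficient is 44

44


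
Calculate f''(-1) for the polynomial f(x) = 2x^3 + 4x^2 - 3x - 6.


First derivative:
f'(x) = 6x^2 + 8x - 3
Second derivative:
f''(x) = 12x + 8
Substitute x = -1:
f''(-1) = 12 * (-1) + 8
= -12 + 8
= -4

-4


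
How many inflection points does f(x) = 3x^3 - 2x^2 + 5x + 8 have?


Inflection points occur where f''(x) = 0 and concavity changes.
f(x) = 3x^3 - 2x^2 + 5x + 8
f'(x) = 9x^2 - 4x + 5
f''(x) = 18x - 4
Set f''(x) = 0:
18x - 4 = 0
x = 4 / 18 = 2/9
Since f''(x) is linear (degree 1), it changes sign at this point.
Therefore there is exactly 1 inflection point.

1


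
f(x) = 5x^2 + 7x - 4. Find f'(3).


Differentiate term by term using power and sum rules:
f(x) = 5x^2 + 7x - 4
f'(x) = 10x + 7
Substitute x = 3:
f'(3) = 10 * 3 + 7
= 30 + 7
= 37

37


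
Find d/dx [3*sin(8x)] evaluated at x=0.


Apply the chain rule to differentiate 3*sin(8x):
d/dx [3*sin(8x)]
= 3 * cos(8x) * d/dx(8x)
= 3 * 8 * cos(8x)
= 24 * cos(8x)
Evaluate at x = 0:
= 24 * cos(0)
= 24 * 1
= 24

24


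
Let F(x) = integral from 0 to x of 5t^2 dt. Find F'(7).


By the Fundamental Theorem of Calculus (Part 1):
If F(x) = integral from 0 to x of f(t) dt, then F'(x) = f(x)
Here f(t) = 5t^2
So F'(x) = 5x^2
Evaluate at x = 7:
F'(7) = 5 * 7^2
= 5 * 49
= 245

245


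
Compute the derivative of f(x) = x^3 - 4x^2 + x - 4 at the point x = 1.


Differentiate f(x) = x^3 - 4x^2 + x - 4 term by term:
f'(x) = 3x^2 - 8x + 1
Substitute x = 1:
f'(1) = 3 * 1^2 - 8 * 1 + 1
= 3 - 8 + 1
= -4

-4


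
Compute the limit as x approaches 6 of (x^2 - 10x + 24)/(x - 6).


Direct substitution gives 0/0, so we factor the numerator.
Factor: (x^2 - 10x + 24) = (x - 6)(x - 4)
Cancel the common factor (x - 6):
(x^2 - 10x + 24)/(x - 6) = (x - 4)
Now substitute x = 6:
= (6) - (4) = 2

2


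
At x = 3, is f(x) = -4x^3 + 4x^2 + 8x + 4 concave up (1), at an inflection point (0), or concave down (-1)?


Concavity is determined by the sign of f''(x).
f(x) = -4x^3 + 4x^2 + 8x + 4
f'(x) = -12x^2 + 8x + 8
f''(x) = -24x + 8
f''(3) = -24 * 3 + 8
= -72 + 8
= -64
Since f''(3) < 0, the function is concave down (-1)

-1


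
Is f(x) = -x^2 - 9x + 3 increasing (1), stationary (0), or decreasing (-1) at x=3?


Compute f'(x) to determine behavior:
f'(x) = -2x - 9
f'(3) = -2 * 3 - 9
= -6 - 9
= -15
Since f'(3) < 0, the function is decreasing (-1)

-1


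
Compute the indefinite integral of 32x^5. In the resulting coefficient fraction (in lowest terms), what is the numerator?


Apply the power rule for integration:
integral of ax^n dx = a/(n+1) * x^(n+1) + C
integral of 32x^5 dx
= 32/6 * x^6 + C
= 16/3 * x^6 + C
The coefficient in lowest terms is 16/3, and its numerator is 16

16


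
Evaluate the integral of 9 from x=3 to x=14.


The integral of a constant k over [a, b] equals k * (b - a).
integral from 3 to 14 of 9 dx
= 9 * (14 - 3)
= 9 * 11
= 99

99


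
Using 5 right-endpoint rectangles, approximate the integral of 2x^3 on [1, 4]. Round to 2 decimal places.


Right Riemann sum uses right endpoints of each subinterval.
Interval: [1, 4], n = 5
dx = (4 - 1) / 5 = 3/5
Right endpoints: [8/5, 11/5, 14/5, 17/5, 4]
f values: [1024/125, 2662/125, 5488/125, 9826/125, 128]
Sum = dx * (sum of f values)
= 3/5 * 280
= 168 = 168.00

168.00


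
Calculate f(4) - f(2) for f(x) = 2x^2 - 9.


Net change = f(b) - f(a)
f(x) = 2x^2 - 9
Compute f(4):
f(4) = 2 * 4^2 + 0 * 4 - 9
= 32 + 0 - 9
= 23
Compute f(2):
f(2) = 2 * 2^2 + 0 * 2 - 9
= 8 + 0 - 9
= -1
Net change = 23 - (-1) = 24

24


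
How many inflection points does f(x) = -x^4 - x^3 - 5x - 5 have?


Inflection points occur where f''(x) = 0 and concavity changes.
f(x) = -x^4 - x^3 - 5x - 5
f'(x) = -4x^3 - 3x^2 - 5
f''(x) = -12x^2 - 6x
This is a quadratic in x. Use the discriminant to count real roots.
Discriminant = (-6)^2 - 4 * (-12) * 0
= 36 - 0
= 36
Since discriminant > 0, f''(x) = 0 has 2 distinct real solutions.
A quadratic with two distinct real roots changes sign at each root, so concavity changes at both.
Number of inflection points: 2

2


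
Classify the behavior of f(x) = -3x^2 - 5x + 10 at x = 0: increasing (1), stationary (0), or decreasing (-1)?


Compute f'(x) to determine behavior:
f'(x) = -6x - 5
f'(0) = -6 * 0 - 5
= 0 - 5
= -5
Since f'(0) < 0, the function is decreasing (-1)

-1


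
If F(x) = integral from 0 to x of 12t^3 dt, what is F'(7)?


By the Fundamental Theorem of Calculus (Part 1):
If F(x) = integral from 0 to x of f(t) dt, then F'(x) = f(x)
Here f(t) = 12t^3
So F'(x) = 12x^3
Evaluate at x = 7:
F'(7) = 12 * 7^3
= 12 * 343
= 4116

4116


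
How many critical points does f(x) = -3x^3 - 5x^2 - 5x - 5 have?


Find where f'(x) = 0:
f(x) = -3x^3 - 5x^2 - 5x - 5
f'(x) = -9x^2 - 10x - 5
This is a quadratic in x. Use the discriminant to count real roots.
Discriminant = (-10)^2 - 4 * (-9) * (-5)
= 100 - 180
= -80
Since discriminant < 0, f'(x) = 0 has no real solutions.
Number of critical points: 0

0


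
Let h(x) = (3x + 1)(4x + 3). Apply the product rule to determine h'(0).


Let u(x) = 3x + 1 and v(x) = 4x + 3
u'(x) = 3
v'(x) = 4
Product rule: h'(x) = u'(x)*v(x) + u(x)*v'(x)
= 3 * (4x + 3) + (3x + 1) * 4
At x = 0:
u(0) = 3 * 0 + 1 = 1
v(0) = 4 * 0 + 3 = 3
h'(0) = 3 * 3 + 1 * 4
= 9 + 4
= 13

13


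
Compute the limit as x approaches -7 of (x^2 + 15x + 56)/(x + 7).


Direct substitution gives 0/0, so we factor the numerator.
Factor: (x^2 + 15x + 56) = (x + 7)(x + 8)
Cancel the common factor (x + 7):
(x^2 + 15x + 56)/(x + 7) = (x + 8)
Now substitute x = -7:
= (-7) - (-8) = 1

1


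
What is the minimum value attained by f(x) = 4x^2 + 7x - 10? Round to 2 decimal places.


For a quadratic f(x) = ax^2 + bx + c with a > 0, the minimum is at the vertex.
Vertex x-coordinate: x = -b/(2a)
x = -(7) / (2 * 4)
x = -7/8
Substitute back to find the minimum value:
f(-7/8) = 4 * (-7/8)^2 + 7 * (-7/8) - 10
= 49/16 - 49/8 - 10
= -209/16 ≈ -13.06

-13.06


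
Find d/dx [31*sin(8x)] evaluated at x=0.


Apply the chain rule to differentiate 31*sin(8x):
d/dx [31*sin(8x)]
= 31 * cos(8x) * d/dx(8x)
= 31 * 8 * cos(8x)
= 248 * cos(8x)
Evaluate at x = 0:
= 248 * cos(0)
= 248 * 1
= 248

248


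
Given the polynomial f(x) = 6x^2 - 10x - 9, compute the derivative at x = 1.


Differentiate term by term using power and sum rules:
f(x) = 6x^2 - 10x - 9
f'(x) = 12x - 10
Substitute x = 1:
f'(1) = 12 * 1 - 10
= 12 - 10
= 2

2


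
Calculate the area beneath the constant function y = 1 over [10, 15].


The area under a constant function y = 1 is a rectangle.
Width = 15 - 10 = 5
Height = 1
Area = width * height
= 5 * 1
= 5

5


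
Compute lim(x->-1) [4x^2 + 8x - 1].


Since polynomials are continuous, we use direct substitution.
lim(x->-1) of 4x^2 + 8x - 1
= 4 * (-1)^2 + 8 * (-1) - 1
= 4 - 8 - 1
= -5

-5


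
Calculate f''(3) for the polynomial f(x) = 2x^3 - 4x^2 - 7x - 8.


First derivative:
f'(x) = 6x^2 - 8x - 7
Second derivative:
f''(x) = 12x - 8
Substitute x = 3:
f''(3) = 12 * 3 - 8
= 36 - 8
= 28

28


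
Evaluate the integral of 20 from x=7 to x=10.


The integral of a constant k over [a, b] equals k * (b - a).
integral from 7 to 10 of 20 dx
= 20 * (10 - 7)
= 20 * 3
= 60

60


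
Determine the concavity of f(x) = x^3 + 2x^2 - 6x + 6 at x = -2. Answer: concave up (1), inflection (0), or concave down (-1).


Concavity is determined by the sign of f''(x).
f(x) = x^3 + 2x^2 - 6x + 6
f'(x) = 3x^2 + 4x - 6
f''(x) = 6x + 4
f''(-2) = 6 * (-2) + 4
= -12 + 4
= -8
Since f''(-2) < 0, the function is concave down (-1)

-1


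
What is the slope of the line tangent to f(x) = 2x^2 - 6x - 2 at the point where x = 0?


The slope of the tangent line equals f'(x) at the point.
f(x) = 2x^2 - 6x - 2
f'(x) = 4x - 6
At x = 0:
f'(0) = 4 * 0 - 6
= 0 - 6
= -6

-6


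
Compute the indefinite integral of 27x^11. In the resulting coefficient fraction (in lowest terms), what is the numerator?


Apply the power rule for integration:
integral of ax^n dx = a/(n+1) * x^(n+1) + C
integral of 27x^11 dx
= 27/12 * x^12 + C
= 9/4 * x^12 + C
The coefficient in lowest terms is 9/4, and its numerator is 9

9


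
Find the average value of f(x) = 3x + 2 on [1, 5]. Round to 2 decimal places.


Average value = 1/(b-a) * integral from a to b of f(x) dx
First compute the integral of 3x + 2:
F(x) = (3/2)x^2 + 2x
F(5) = 3/2 * 25 + 2 * 5 = 95/2
F(1) = 3/2 * 1 + 2 * 1 = 7/2
Integral = 95/2 - 7/2 = 44
Average = 44 / (5 - 1) = 44 / 4
= 11 = 11.00

11.00


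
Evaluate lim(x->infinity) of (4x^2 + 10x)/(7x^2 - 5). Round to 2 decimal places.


For limits at infinity with equal-degree polynomials,
we compare leading coefficients.
Numerator leading term: 4x^2
Denominator leading term: 7x^2
Divide both by x^2:
lim = (4 + 10/x) / (7 - 5/x^2)
As x -> infinity, the 1/x and 1/x^2 terms vanish:
= 4/7 ≈ 0.57

0.57


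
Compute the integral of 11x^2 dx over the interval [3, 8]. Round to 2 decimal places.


Find the antiderivative of 11x^2:
F(x) = 11/3 * x^3
Apply the Fundamental Theorem of Calculus:
F(8) - F(3)
= 11/3 * 8^3 - 11/3 * 3^3
= 11/3 * (512 - 27)
= 11/3 * 485
= 5335/3 ≈ 1778.33

1778.33


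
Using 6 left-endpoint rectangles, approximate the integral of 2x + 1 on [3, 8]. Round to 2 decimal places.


Left Riemann sum uses left endpoints of each subinterval.
Interval: [3, 8], n = 6
dx = (8 - 3) / 6 = 5/6
Left endpoints: [3, 23/6, 14/3, 11/2, 19/3, 43/6]
f values: [7, 26/3, 31/3, 12, 41/3, 46/3]
Sum = dx * (sum of f values)
= 5/6 * 67
= 335/6 ≈ 55.83

55.83


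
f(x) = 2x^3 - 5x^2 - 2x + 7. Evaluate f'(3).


Differentiate f(x) = 2x^3 - 5x^2 - 2x + 7 term by term:
f'(x) = 6x^2 - 10x - 2
Substitute x = 3:
f'(3) = 6 * 3^2 - 10 * 3 - 2
= 54 - 30 - 2
= 22

22


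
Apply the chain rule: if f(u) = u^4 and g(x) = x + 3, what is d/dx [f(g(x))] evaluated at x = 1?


Using the chain rule: (f(g(x)))' = f'(g(x)) * g'(x)
First, find g(1):
g(1) = 1 * 1 + 3 = 4
Next, f'(u) = 4u^3
And g'(x) = 1
So f'(g(1)) * g'(1)
= 4 * 4^3 * 1
= 4 * 64 * 1
= 256

256


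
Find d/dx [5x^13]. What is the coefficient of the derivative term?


We apply the power rule: d/dx [ax^n] = a*n * x^(n-1)
d/dx [5x^13]
= 5 * 13 * x^(13-1)
= 65x^12
The coefficient is 65

65


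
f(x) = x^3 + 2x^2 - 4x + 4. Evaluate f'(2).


Differentiate f(x) = x^3 + 2x^2 - 4x + 4 term by term:
f'(x) = 3x^2 + 4x - 4
Substitute x = 2:
f'(2) = 3 * 2^2 + 4 * 2 - 4
= 12 + 8 - 4
= 16

16


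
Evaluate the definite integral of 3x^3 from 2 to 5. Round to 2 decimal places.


Find the antiderivative of 3x^3:
F(x) = 3/4 * x^4
Apply the Fundamental Theorem of Calculus:
F(5) - F(2)
= 3/4 * 5^4 - 3/4 * 2^4
= 3/4 * (625 - 16)
= 3/4 * 609
= 1827/4 = 456.75

456.75


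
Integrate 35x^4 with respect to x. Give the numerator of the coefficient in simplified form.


Apply the power rule for integration:
integral of ax^n dx = a/(n+1) * x^(n+1) + C
integral of 35x^4 dx
= 35/5 * x^5 + C
= 7 * x^5 + C
The coefficient in lowest terms is 7 = 7/1, so its numerator is 7

7


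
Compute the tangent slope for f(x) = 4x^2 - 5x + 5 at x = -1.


The slope of the tangent line equals f'(x) at the point.
f(x) = 4x^2 - 5x + 5
f'(x) = 8x - 5
At x = -1:
f'(-1) = 8 * (-1) - 5
= -8 - 5
= -13

-13


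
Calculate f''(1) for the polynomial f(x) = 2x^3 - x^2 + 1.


First derivative:
f'(x) = 6x^2 - 2x
Second derivative:
f''(x) = 12x - 2
Substitute x = 1:
f''(1) = 12 * 1 - 2
= 12 - 2
= 10

10


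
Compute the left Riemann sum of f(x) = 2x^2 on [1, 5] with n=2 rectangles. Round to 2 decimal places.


Left Riemann sum uses left endpoints of each subinterval.
Interval: [1, 5], n = 2
dx = (5 - 1) / 2 = 2
Left endpoints: [1, 3]
f values: [2, 18]
Sum = dx * (sum of f values)
= 2 * 20
= 40 = 40.00

40.00


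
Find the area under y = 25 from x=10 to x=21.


The area under a constant function y = 25 is a rectangle.
Width = 21 - 10 = 11
Height = 25
Area = width * height
= 11 * 25
= 275

275


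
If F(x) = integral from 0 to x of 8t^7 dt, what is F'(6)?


By the Fundamental Theorem of Calculus (Part 1):
If F(x) = integral from 0 to x of f(t) dt, then F'(x) = f(x)
Here f(t) = 8t^7
So F'(x) = 8x^7
Evaluate at x = 6:
F'(6) = 8 * 6^7
= 8 * 279936
= 2239488

2239488


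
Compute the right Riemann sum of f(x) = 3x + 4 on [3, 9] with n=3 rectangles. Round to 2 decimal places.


Right Riemann sum uses right endpoints of each subinterval.
Interval: [3, 9], n = 3
dx = (9 - 3) / 3 = 2
Right endpoints: [5, 7, 9]
f values: [19, 25, 31]
Sum = dx * (sum of f values)
= 2 * 75
= 150 = 150.00

150.00


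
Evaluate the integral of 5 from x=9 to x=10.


The integral of a constant k over [a, b] equals k * (b - a).
integral from 9 to 10 of 5 dx
= 5 * (10 - 9)
= 5 * 1
= 5

5


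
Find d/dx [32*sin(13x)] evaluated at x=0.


Apply the chain rule to differentiate 32*sin(13x):
d/dx [32*sin(13x)]
= 32 * cos(13x) * d/dx(13x)
= 32 * 13 * cos(13x)
= 416 * cos(13x)
Evaluate at x = 0:
= 416 * cos(0)
= 416 * 1
= 416

416


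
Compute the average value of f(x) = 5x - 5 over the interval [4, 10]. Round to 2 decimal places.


Average value = 1/(b-a) * integral from a to b of f(x) dx
First compute the integral of 5x - 5:
F(x) = (5/2)x^2 - 5x
F(10) = 5/2 * 100 - 5 * 10 = 200
F(4) = 5/2 * 16 - 5 * 4 = 20
Integral = 200 - 20 = 180
Average = 180 / (10 - 4) = 180 / 6
= 30 = 30.00

30.00


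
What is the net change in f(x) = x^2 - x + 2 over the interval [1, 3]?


Net change = f(b) - f(a)
f(x) = x^2 - x + 2
Compute f(3):
f(3) = 1 * 3^2 - 1 * 3 + 2
= 9 - 3 + 2
= 8
Compute f(1):
f(1) = 1 * 1^2 - 1 * 1 + 2
= 1 - 1 + 2
= 2
Net change = 8 - 2 = 6

6


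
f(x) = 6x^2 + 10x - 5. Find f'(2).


Differentiate term by term using power and sum rules:
f(x) = 6x^2 + 10x - 5
f'(x) = 12x + 10
Substitute x = 2:
f'(2) = 12 * 2 + 10
= 24 + 10
= 34

34


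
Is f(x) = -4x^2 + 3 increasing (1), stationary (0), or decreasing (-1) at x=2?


Compute f'(x) to determine behavior:
f'(x) = -8x
f'(2) = -8 * 2 + 0
= -16 + 0
= -16
Since f'(2) < 0, the function is decreasing (-1)

-1


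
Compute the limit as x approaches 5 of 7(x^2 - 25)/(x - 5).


Direct substitution gives 0/0, so we factor the numerator.
Factor: 7(x^2 - 25) = 7 * (x - 5)(x + 5)
Cancel the common factor (x - 5):
7(x^2 - 25)/(x - 5) = 7 * (x + 5)
Now substitute x = 5:
= 7 * (5 + 5) = 70

70


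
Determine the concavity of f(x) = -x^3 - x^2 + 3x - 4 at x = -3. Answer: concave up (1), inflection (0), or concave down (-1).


Concavity is determined by the sign of f''(x).
f(x) = -x^3 - x^2 + 3x - 4
f'(x) = -3x^2 - 2x + 3
f''(x) = -6x - 2
f''(-3) = -6 * (-3) - 2
= 18 - 2
= 16
Since f''(-3) > 0, the function is concave up (1)

1


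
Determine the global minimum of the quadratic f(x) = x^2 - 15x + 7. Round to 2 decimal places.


For a quadratic f(x) = ax^2 + bx + c with a > 0, the minimum is at the vertex.
Vertex x-coordinate: x = -b/(2a)
x = -(-15) / (2 * 1)
x = 15/2
Substitute back to find the minimum value:
f(15/2) = 1 * (15/2)^2 - 15 * (15/2) + 7
= 225/4 - 225/2 + 7
= -197/4 = -49.25

-49.25


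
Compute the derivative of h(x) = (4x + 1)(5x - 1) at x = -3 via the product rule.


Let u(x) = 4x + 1 and v(x) = 5x - 1
u'(x) = 4
v'(x) = 5
Product rule: h'(x) = u'(x)*v(x) + u(x)*v'(x)
= 4 * (5x - 1) + (4x + 1) * 5
At x = -3:
u(-3) = 4 * (-3) + 1 = -11
v(-3) = 5 * (-3) - 1 = -16
h'(-3) = 4 * (-16) + (-11) * 5
= -64 - 55
= -119

-119


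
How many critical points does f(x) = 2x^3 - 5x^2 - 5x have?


Find where f'(x) = 0:
f(x) = 2x^3 - 5x^2 - 5x
f'(x) = 6x^2 - 10x - 5
This is a quadratic in x. Use the discriminant to count real roots.
Discriminant = (-10)^2 - 4 * 6 * (-5)
= 100 - (-120)
= 220
Since discriminant > 0, f'(x) = 0 has 2 real solutions.
Number of critical points: 2

2


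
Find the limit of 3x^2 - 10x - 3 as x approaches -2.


Since polynomials are continuous, we use direct substitution.
lim(x->-2) of 3x^2 - 10x - 3
= 3 * (-2)^2 - 10 * (-2) - 3
= 12 + 20 - 3
= 29

29


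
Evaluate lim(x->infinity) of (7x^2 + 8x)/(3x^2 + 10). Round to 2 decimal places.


For limits at infinity with equal-degree polynomials,
we compare leading coefficients.
Numerator leading term: 7x^2
Denominator leading term: 3x^2
Divide both by x^2:
lim = (7 + 8/x) / (3 + 10/x^2)
As x -> infinity, the 1/x and 1/x^2 terms vanish:
= 7/3 ≈ 2.33

2.33


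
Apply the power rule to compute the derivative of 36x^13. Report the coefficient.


We apply the power rule: d/dx [ax^n] = a*n * x^(n-1)
d/dx [36x^13]
= 36 * 13 * x^(13-1)
= 468x^12
The coefficient is 468

468


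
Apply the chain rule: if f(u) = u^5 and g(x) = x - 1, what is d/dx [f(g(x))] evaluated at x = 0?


Using the chain rule: (f(g(x)))' = f'(g(x)) * g'(x)
First, find g(0):
g(0) = 1 * 0 - 1 = -1
Next, f'(u) = 5u^4
And g'(x) = 1
So f'(g(0)) * g'(0)
= 5 * (-1)^4 * 1
= 5 * 1 * 1
= 5

5


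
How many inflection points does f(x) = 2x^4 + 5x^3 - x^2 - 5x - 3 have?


Inflection points occur where f''(x) = 0 and concavity changes.
f(x) = 2x^4 + 5x^3 - x^2 - 5x - 3
f'(x) = 8x^3 + 15x^2 - 2x - 5
f''(x) = 24x^2 + 30x - 2
This is a quadratic in x. Use the discriminant to count real roots.
Discriminant = (30)^2 - 4 * 24 * (-2)
= 900 - (-192)
= 1092
Since discriminant > 0, f''(x) = 0 has 2 distinct real solutions.
A quadratic with two distinct real roots changes sign at each root, so concavity changes at both.
Number of inflection points: 2

2


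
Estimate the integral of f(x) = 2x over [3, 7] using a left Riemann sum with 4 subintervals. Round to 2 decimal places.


Left Riemann sum uses left endpoints of each subinterval.
Interval: [3, 7], n = 4
dx = (7 - 3) / 4 = 1
Left endpoints: [3, 4, 5, 6]
f values: [6, 8, 10, 12]
Sum = dx * (sum of f values)
= 1 * 36
= 36 = 36.00

36.00


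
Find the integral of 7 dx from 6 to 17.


The integral of a constant k over [a, b] equals k * (b - a).
integral from 6 to 17 of 7 dx
= 7 * (17 - 6)
= 7 * 11
= 77

77


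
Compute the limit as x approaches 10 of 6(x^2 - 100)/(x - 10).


Direct substitution gives 0/0, so we factor the numerator.
Factor: 6(x^2 - 100) = 6 * (x - 10)(x + 10)
Cancel the common factor (x - 10):
6(x^2 - 100)/(x - 10) = 6 * (x + 10)
Now substitute x = 10:
= 6 * (10 + 10) = 120

120


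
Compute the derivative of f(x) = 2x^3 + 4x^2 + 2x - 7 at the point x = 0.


Differentiate f(x) = 2x^3 + 4x^2 + 2x - 7 term by term:
f'(x) = 6x^2 + 8x + 2
Substitute x = 0:
f'(0) = 6 * 0^2 + 8 * 0 + 2
= 0 + 0 + 2
= 2

2


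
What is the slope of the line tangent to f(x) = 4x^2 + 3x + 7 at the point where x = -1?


The slope of the tangent line equals f'(x) at the point.
f(x) = 4x^2 + 3x + 7
f'(x) = 8x + 3
At x = -1:
f'(-1) = 8 * (-1) + 3
= -8 + 3
= -5

-5


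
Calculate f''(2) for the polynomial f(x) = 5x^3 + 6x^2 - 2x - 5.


First derivative:
f'(x) = 15x^2 + 12x - 2
Second derivative:
f''(x) = 30x + 12
Substitute x = 2:
f''(2) = 30 * 2 + 12
= 60 + 12
= 72

72


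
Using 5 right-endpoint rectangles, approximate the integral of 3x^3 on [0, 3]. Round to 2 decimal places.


Right Riemann sum uses right endpoints of each subinterval.
Interval: [0, 3], n = 5
dx = (3 - 0) / 5 = 3/5
Right endpoints: [3/5, 6/5, 9/5, 12/5, 3]
f values: [81/125, 648/125, 2187/125, 5184/125, 81]
Sum = dx * (sum of f values)
= 3/5 * 729/5
= 2187/25 = 87.48

87.48


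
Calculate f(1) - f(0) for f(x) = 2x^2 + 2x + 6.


Net change = f(b) - f(a)
f(x) = 2x^2 + 2x + 6
Compute f(1):
f(1) = 2 * 1^2 + 2 * 1 + 6
= 2 + 2 + 6
= 10
Compute f(0):
f(0) = 2 * 0^2 + 2 * 0 + 6
= 0 + 0 + 6
= 6
Net change = 10 - 6 = 4

4


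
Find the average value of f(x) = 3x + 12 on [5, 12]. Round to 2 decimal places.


Average value = 1/(b-a) * integral from a to b of f(x) dx
First compute the integral of 3x + 12:
F(x) = (3/2)x^2 + 12x
F(12) = 3/2 * 144 + 12 * 12 = 360
F(5) = 3/2 * 25 + 12 * 5 = 195/2
Integral = 360 - 195/2 = 525/2
Average = (525/2) / (12 - 5) = (525/2) / 7
= 75/2 = 37.50

37.50


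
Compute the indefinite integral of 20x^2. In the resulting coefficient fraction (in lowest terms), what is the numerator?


Apply the power rule for integration:
integral of ax^n dx = a/(n+1) * x^(n+1) + C
integral of 20x^2 dx
= 20/3 * x^3 + C
The coefficient in lowest terms is 20/3, and its numerator is 20

20


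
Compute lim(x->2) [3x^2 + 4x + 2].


Since polynomials are continuous, we use direct substitution.
lim(x->2) of 3x^2 + 4x + 2
= 3 * 2^2 + 4 * 2 + 2
= 12 + 8 + 2
= 22

22


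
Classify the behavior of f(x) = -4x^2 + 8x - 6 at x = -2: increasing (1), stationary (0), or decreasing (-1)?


Compute f'(x) to determine behavior:
f'(x) = -8x + 8
f'(-2) = -8 * (-2) + 8
= 16 + 8
= 24
Since f'(-2) > 0, the function is increasing (1)

1


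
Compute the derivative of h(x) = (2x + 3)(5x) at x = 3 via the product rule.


Let u(x) = 2x + 3 and v(x) = 5x
u'(x) = 2
v'(x) = 5
Product rule: h'(x) = u'(x)*v(x) + u(x)*v'(x)
= 2 * (5x) + (2x + 3) * 5
At x = 3:
u(3) = 2 * 3 + 3 = 9
v(3) = 5 * 3 + 0 = 15
h'(3) = 2 * 15 + 9 * 5
= 30 + 45
= 75

75


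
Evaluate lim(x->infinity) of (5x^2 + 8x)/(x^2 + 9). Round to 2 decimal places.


For limits at infinity with equal-degree polynomials,
we compare leading coefficients.
Numerator leading term: 5x^2
Denominator leading term: x^2
Divide both by x^2:
lim = (5 + 8/x) / (1 + 9/x^2)
As x -> infinity, the 1/x and 1/x^2 terms vanish:
= 5/1 = 5 = 5.00

5.00


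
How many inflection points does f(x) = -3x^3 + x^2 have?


Inflection points occur where f''(x) = 0 and concavity changes.
f(x) = -3x^3 + x^2
f'(x) = -9x^2 + 2x
f''(x) = -18x + 2
Set f''(x) = 0:
-18x + 2 = 0
x = -2 / (-18) = 1/9
Since f''(x) is linear (degree 1), it changes sign at this point.
Therefore there is exactly 1 inflection point.

1


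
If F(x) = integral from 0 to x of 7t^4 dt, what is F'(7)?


By the Fundamental Theorem of Calculus (Part 1):
If F(x) = integral from 0 to x of f(t) dt, then F'(x) = f(x)
Here f(t) = 7t^4
So F'(x) = 7x^4
Evaluate at x = 7:
F'(7) = 7 * 7^4
= 7 * 2401
= 16807

16807


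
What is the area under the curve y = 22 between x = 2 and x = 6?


The area under a constant function y = 22 is a rectangle.
Width = 6 - 2 = 4
Height = 22
Area = width * height
= 4 * 22
= 88

88


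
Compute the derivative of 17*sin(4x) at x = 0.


Apply the chain rule to differentiate 17*sin(4x):
d/dx [17*sin(4x)]
= 17 * cos(4x) * d/dx(4x)
= 17 * 4 * cos(4x)
= 68 * cos(4x)
Evaluate at x = 0:
= 68 * cos(0)
= 68 * 1
= 68

68


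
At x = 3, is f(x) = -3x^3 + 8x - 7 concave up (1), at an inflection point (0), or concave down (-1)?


Concavity is determined by the sign of f''(x).
f(x) = -3x^3 + 8x - 7
f'(x) = -9x^2 + 8
f''(x) = -18x
f''(3) = -18 * 3 + 0
= -54 + 0
= -54
Since f''(3) < 0, the function is concave down (-1)

-1


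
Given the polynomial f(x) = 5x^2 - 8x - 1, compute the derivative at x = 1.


Differentiate term by term using power and sum rules:
f(x) = 5x^2 - 8x - 1
f'(x) = 10x - 8
Substitute x = 1:
f'(1) = 10 * 1 - 8
= 10 - 8
= 2

2


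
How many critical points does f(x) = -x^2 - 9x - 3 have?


Find where f'(x) = 0:
f'(x) = -2x - 9
Set f'(x) = 0:
-2x - 9 = 0
x = 9 / (-2) = -9/2
This is a linear equation in x, so there is exactly one solution.
Number of critical points: 1

1


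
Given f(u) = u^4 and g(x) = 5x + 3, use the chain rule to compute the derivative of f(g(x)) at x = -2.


Using the chain rule: (f(g(x)))' = f'(g(x)) * g'(x)
First, find g(-2):
g(-2) = 5 * (-2) + 3 = -7
Next, f'(u) = 4u^3
And g'(x) = 5
So f'(g(-2)) * g'(-2)
= 4 * (-7)^3 * 5
= 4 * (-343) * 5
= -6860

-6860


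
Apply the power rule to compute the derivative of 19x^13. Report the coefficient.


We apply the power rule: d/dx [ax^n] = a*n * x^(n-1)
d/dx [19x^13]
= 19 * 13 * x^(13-1)
= 247x^12
The coefficient is 247

247


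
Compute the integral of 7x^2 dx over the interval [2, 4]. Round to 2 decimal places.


Find the antiderivative of 7x^2:
F(x) = 7/3 * x^3
Apply the Fundamental Theorem of Calculus:
F(4) - F(2)
= 7/3 * 4^3 - 7/3 * 2^3
= 7/3 * (64 - 8)
= 7/3 * 56
= 392/3 ≈ 130.67

130.67


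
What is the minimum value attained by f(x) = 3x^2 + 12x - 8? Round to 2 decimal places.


For a quadratic f(x) = ax^2 + bx + c with a > 0, the minimum is at the vertex.
Vertex x-coordinate: x = -b/(2a)
x = -(12) / (2 * 3)
x = -12/6 = -2
Substitute back to find the minimum value:
f(-2) = 3 * (-2)^2 + 12 * (-2) - 8
= 12 - 24 - 8
= -20 = -20.00

-20.00


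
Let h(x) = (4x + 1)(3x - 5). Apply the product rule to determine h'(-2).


Let u(x) = 4x + 1 and v(x) = 3x - 5
u'(x) = 4
v'(x) = 3
Product rule: h'(x) = u'(x)*v(x) + u(x)*v'(x)
= 4 * (3x - 5) + (4x + 1) * 3
At x = -2:
u(-2) = 4 * (-2) + 1 = -7
v(-2) = 3 * (-2) - 5 = -11
h'(-2) = 4 * (-11) + (-7) * 3
= -44 - 21
= -65

-65


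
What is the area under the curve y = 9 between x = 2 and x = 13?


The area under a constant function y = 9 is a rectangle.
Width = 13 - 2 = 11
Height = 9
Area = width * height
= 11 * 9
= 99

99


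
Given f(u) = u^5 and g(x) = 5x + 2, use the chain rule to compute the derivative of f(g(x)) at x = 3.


Using the chain rule: (f(g(x)))' = f'(g(x)) * g'(x)
First, find g(3):
g(3) = 5 * 3 + 2 = 17
Next, f'(u) = 5u^4
And g'(x) = 5
So f'(g(3)) * g'(3)
= 5 * 17^4 * 5
= 5 * 83521 * 5
= 2088025

2088025
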